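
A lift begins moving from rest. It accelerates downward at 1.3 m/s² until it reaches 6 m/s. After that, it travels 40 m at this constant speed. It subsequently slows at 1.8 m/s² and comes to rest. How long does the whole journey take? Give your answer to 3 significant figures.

14.6 s

Phase 1 (accelerating): v₀ = 0 m/s, a = 1.3 m/s².
v = v₀ + at → t = (6 − 0) / 1.3 = 4.62 s
v² = v₀² + 2aΔx → Δx = (6² − 0²)/(2·1.3) = 13.8 m

Phase 2 (constant speed): v₀ = 6.00 m/s, a = 0 m/s².
Constant speed: t = d/v = 40/6.00 = 6.67 s

Phase 3 (decelerating): v₀ = 6.00 m/s, a = -1.8 m/s².
v = v₀ + at → t = (0 − 6.00) / -1.8 = 3.33 s
v² = v₀² + 2aΔx → Δx = (0² − 6.00²)/(2·-1.8) = 10.0 m
Total time = 4.62 + 6.67 + 3.33 = 14.6 s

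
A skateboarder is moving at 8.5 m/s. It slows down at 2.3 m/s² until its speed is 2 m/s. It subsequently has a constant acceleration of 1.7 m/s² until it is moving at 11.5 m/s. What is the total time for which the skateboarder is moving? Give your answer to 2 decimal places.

8.41 s

Phase 1 (decelerating): v₀ = 8.50 m/s, a = -2.3 m/s².
v = v₀ + at → t = (2 − 8.50) / -2.3 = 2.83 s
v² = v₀² + 2aΔx → Δx = (2² − 8.50²)/(2·-2.3) = 14.8 m

Phase 2 (accelerating): v₀ = 2.00 m/s, a = 1.7 m/s².
v = v₀ + at → t = (11.5 − 2.00) / 1.7 = 5.59 s
v² = v₀² + 2aΔx → Δx = (11.5² − 2.00²)/(2·1.7) = 37.7 m
Total time = 2.83 + 5.59 = 8.41 s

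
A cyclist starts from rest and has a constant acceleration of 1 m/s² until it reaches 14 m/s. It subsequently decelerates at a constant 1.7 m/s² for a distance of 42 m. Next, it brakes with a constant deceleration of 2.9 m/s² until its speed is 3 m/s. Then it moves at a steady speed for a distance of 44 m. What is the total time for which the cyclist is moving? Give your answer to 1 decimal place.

34.1 s

Phase 1 (accelerating): v₀ = 0 m/s, a = 1 m/s².
v = v₀ + at → t = (14 − 0) / 1 = 14.0 s
v² = v₀² + 2aΔx → Δx = (14² − 0²)/(2·1) = 98.0 m

Phase 2 (decelerating): v₀ = 14.0 m/s, a = -1.7 m/s².
v² = v₀² + 2aΔx = 14.0² + 2·-1.7·42 = 53.2 → v = 7.29 m/s
t = (v − v₀)/a = (7.29 − 14.0)/-1.7 = 3.94 s

Phase 3 (decelerating): v₀ = 7.29 m/s, a = -2.9 m/s².
v = v₀ + at → t = (3 − 7.29) / -2.9 = 1.48 s
v² = v₀² + 2aΔx → Δx = (3² − 7.29²)/(2·-2.9) = 7.62 m

Phase 4 (constant speed): v₀ = 3.00 m/s, a = 0 m/s².
Constant speed: t = d/v = 44/3.00 = 14.7 s
Total time = 14.0 + 3.94 + 1.48 + 14.7 = 34.1 s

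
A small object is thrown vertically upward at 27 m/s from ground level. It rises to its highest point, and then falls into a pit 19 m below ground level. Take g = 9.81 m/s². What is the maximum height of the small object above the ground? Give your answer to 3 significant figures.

37.2 m

Phase 1 (rising): v₀ = 27.0 m/s, a = -9.81 m/s².
v = v₀ + at → t = (0 − 27.0) / -9.81 = 2.75 s
v² = v₀² + 2aΔx → Δx = (0² − 27.0²)/(2·-9.81) = 37.2 m
Maximum height = 37.2 m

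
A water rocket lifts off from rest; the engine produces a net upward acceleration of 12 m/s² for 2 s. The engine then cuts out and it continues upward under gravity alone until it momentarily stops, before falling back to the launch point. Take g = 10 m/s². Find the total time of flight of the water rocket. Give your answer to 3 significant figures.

7.65 s

Phase 1 (powered ascent): v₀ = 0 m/s, a = 12 m/s².
v = v₀ + at = 0 + (12)(2) = 24.0 m/s
Δx = v₀t + ½at² = 0·2 + 0.5·12·2² = 24.0 m

Phase 2 (coasting upward): v₀ = 24.0 m/s, a = -10 m/s².
v = v₀ + at → t = (0 − 24.0) / -10 = 2.40 s
v² = v₀² + 2aΔx → Δx = (0² − 24.0²)/(2·-10) = 28.8 m

Phase 3 (free fall): v₀ = 0 m/s, a = -10 m/s².
Falls 52.8 m from rest: t = √(2·52.8/10) = 3.25 s; v = g·t = 32.5 m/s.
Total time = 2.00 + 2.40 + 3.25 = 7.65 s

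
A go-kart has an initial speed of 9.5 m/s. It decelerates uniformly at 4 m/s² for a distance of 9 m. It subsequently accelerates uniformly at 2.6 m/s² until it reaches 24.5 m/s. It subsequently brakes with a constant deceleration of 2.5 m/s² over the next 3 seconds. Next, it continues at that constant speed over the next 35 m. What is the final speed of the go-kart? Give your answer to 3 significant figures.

Phase 1 (decelerating): v₀ = 9.50 m/s, a = -4 m/s².
v² = v₀² + 2aΔx = 9.50² + 2·-4·9 = 18.2 → v = 4.27 m/s
t = (v − v₀)/a = (4.27 − 9.50)/-4 = 1.31 s

Phase 2 (accelerating): v₀ = 4.27 m/s, a = 2.6 m/s².
v = v₀ + at → t = (24.5 − 4.27) / 2.6 = 7.78 s
v² = v₀² + 2aΔx → Δx = (24.5² − 4.27²)/(2·2.6) = 112 m

Phase 3 (decelerating): v₀ = 24.5 m/s, a = -2.5 m/s².
v = v₀ + at = 24.5 + (-2.5)(3) = 17.0 m/s
Δx = v₀t + ½at² = 24.5·3 + 0.5·-2.5·3² = 62.2 m

Phase 4 (constant speed): v₀ = 17.0 m/s, a = 0 m/s².
Constant speed: t = d/v = 35/17.0 = 2.06 s
Final speed = 17.0 m/s

17.0 m/s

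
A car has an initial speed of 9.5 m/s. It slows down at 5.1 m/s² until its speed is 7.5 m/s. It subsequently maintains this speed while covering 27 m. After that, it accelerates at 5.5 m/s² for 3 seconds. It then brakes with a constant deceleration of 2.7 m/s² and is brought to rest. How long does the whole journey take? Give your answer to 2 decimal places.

Phase 1 (decelerating): v₀ = 9.50 m/s, a = -5.1 m/s².
v = v₀ + at → t = (7.5 − 9.50) / -5.1 = 0.392 s
v² = v₀² + 2aΔx → Δx = (7.5² − 9.50²)/(2·-5.1) = 3.33 m

Phase 2 (constant speed): v₀ = 7.50 m/s, a = 0 m/s².
Constant speed: t = d/v = 27/7.50 = 3.60 s

Phase 3 (accelerating): v₀ = 7.50 m/s, a = 5.5 m/s².
v = v₀ + at = 7.50 + (5.5)(3) = 24.0 m/s
Δx = v₀t + ½at² = 7.50·3 + 0.5·5.5·3² = 47.2 m

Phase 4 (decelerating): v₀ = 24.0 m/s, a = -2.7 m/s².
v = v₀ + at → t = (0 − 24.0) / -2.7 = 8.89 s
v² = v₀² + 2aΔx → Δx = (0² − 24.0²)/(2·-2.7) = 107 m
Total time = 0.392 + 3.60 + 3.00 + 8.89 = 15.9 s

15.88 s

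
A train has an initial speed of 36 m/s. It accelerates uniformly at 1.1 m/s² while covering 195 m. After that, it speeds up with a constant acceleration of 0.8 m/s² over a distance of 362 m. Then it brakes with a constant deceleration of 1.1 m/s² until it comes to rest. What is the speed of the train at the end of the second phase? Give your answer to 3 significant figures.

48.0 m/s

Phase 1 (accelerating): v₀ = 36.0 m/s, a = 1.1 m/s².
v² = v₀² + 2aΔx = 36.0² + 2·1.1·195 = 1720 → v = 41.5 m/s
t = (v − v₀)/a = (41.5 − 36.0)/1.1 = 5.03 s

Phase 2 (accelerating): v₀ = 41.5 m/s, a = 0.8 m/s².
v² = v₀² + 2aΔx = 41.5² + 2·0.8·362 = 2300 → v = 48.0 m/s
t = (v − v₀)/a = (48.0 − 41.5)/0.8 = 8.09 s
Speed at end of phase 2 = 48.0 m/s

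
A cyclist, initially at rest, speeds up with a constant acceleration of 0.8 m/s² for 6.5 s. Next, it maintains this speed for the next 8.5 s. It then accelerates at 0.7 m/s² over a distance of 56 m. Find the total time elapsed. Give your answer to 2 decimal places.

Phase 1 (accelerating): v₀ = 0 m/s, a = 0.8 m/s².
v = v₀ + at = 0 + (0.8)(6.5) = 5.20 m/s
Δx = v₀t + ½at² = 0·6.5 + 0.5·0.8·6.5² = 16.9 m

Phase 2 (constant speed): v₀ = 5.20 m/s, a = 0 m/s².
v = v₀ + at = 5.20 + (0)(8.5) = 5.20 m/s
Δx = v₀t + ½at² = 5.20·8.5 + 0.5·0·8.5² = 44.2 m

Phase 3 (accelerating): v₀ = 5.20 m/s, a = 0.7 m/s².
v² = v₀² + 2aΔx = 5.20² + 2·0.7·56 = 105 → v = 10.3 m/s
t = (v − v₀)/a = (10.3 − 5.20)/0.7 = 7.24 s
Total time = 6.50 + 8.50 + 7.24 = 22.2 s

22.24 s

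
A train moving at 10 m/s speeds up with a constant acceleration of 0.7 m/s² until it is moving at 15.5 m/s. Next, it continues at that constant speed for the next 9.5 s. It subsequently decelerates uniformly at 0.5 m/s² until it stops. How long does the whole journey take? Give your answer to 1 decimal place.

Phase 1 (accelerating): v₀ = 10.0 m/s, a = 0.7 m/s².
v = v₀ + at → t = (15.5 − 10.0) / 0.7 = 7.86 s
v² = v₀² + 2aΔx → Δx = (15.5² − 10.0²)/(2·0.7) = 100 m

Phase 2 (constant speed): v₀ = 15.5 m/s, a = 0 m/s².
v = v₀ + at = 15.5 + (0)(9.5) = 15.5 m/s
Δx = v₀t + ½at² = 15.5·9.5 + 0.5·0·9.5² = 147 m

Phase 3 (decelerating): v₀ = 15.5 m/s, a = -0.5 m/s².
v = v₀ + at → t = (0 − 15.5) / -0.5 = 31.0 s
v² = v₀² + 2aΔx → Δx = (0² − 15.5²)/(2·-0.5) = 240 m
Total time = 7.86 + 9.50 + 31.0 = 48.4 s

48.4 s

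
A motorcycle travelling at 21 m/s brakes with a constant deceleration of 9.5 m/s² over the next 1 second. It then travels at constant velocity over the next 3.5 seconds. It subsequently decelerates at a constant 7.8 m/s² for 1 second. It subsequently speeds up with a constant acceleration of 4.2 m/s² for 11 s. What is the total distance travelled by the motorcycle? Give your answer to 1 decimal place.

Phase 1 (decelerating): v₀ = 21.0 m/s, a = -9.5 m/s².
v = v₀ + at = 21.0 + (-9.5)(1) = 11.5 m/s
Δx = v₀t + ½at² = 21.0·1 + 0.5·-9.5·1² = 16.2 m

Phase 2 (constant speed): v₀ = 11.5 m/s, a = 0 m/s².
v = v₀ + at = 11.5 + (0)(3.5) = 11.5 m/s
Δx = v₀t + ½at² = 11.5·3.5 + 0.5·0·3.5² = 40.2 m

Phase 3 (decelerating): v₀ = 11.5 m/s, a = -7.8 m/s².
v = v₀ + at = 11.5 + (-7.8)(1) = 3.70 m/s
Δx = v₀t + ½at² = 11.5·1 + 0.5·-7.8·1² = 7.60 m

Phase 4 (accelerating): v₀ = 3.70 m/s, a = 4.2 m/s².
v = v₀ + at = 3.70 + (4.2)(11) = 49.9 m/s
Δx = v₀t + ½at² = 3.70·11 + 0.5·4.2·11² = 295 m
Total distance = 16.2 + 40.2 + 7.60 + 295 = 359 m

358.9 m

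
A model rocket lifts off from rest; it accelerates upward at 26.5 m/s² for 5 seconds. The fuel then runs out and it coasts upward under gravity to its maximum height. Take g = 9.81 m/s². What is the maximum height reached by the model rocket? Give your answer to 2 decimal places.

1226.06 m

Phase 1 (powered ascent): v₀ = 0 m/s, a = 26.5 m/s².
v = v₀ + at = 0 + (26.5)(5) = 132 m/s
Δx = v₀t + ½at² = 0·5 + 0.5·26.5·5² = 331 m

Phase 2 (coasting upward): v₀ = 132 m/s, a = -9.81 m/s².
v = v₀ + at → t = (0 − 132) / -9.81 = 13.5 s
v² = v₀² + 2aΔx → Δx = (0² − 132²)/(2·-9.81) = 895 m
Maximum height = 331 + 895 = 1230 m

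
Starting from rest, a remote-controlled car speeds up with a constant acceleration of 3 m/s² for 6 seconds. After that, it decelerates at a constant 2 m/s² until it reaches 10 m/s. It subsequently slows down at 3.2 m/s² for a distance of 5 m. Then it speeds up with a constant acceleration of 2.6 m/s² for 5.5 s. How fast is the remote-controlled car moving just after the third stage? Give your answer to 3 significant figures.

8.25 m/s

Phase 1 (accelerating): v₀ = 0 m/s, a = 3 m/s².
v = v₀ + at = 0 + (3)(6) = 18.0 m/s
Δx = v₀t + ½at² = 0·6 + 0.5·3·6² = 54.0 m

Phase 2 (decelerating): v₀ = 18.0 m/s, a = -2 m/s².
v = v₀ + at → t = (10 − 18.0) / -2 = 4.00 s
v² = v₀² + 2aΔx → Δx = (10² − 18.0²)/(2·-2) = 56.0 m

Phase 3 (decelerating): v₀ = 10.0 m/s, a = -3.2 m/s².
v² = v₀² + 2aΔx = 10.0² + 2·-3.2·5 = 68.0 → v = 8.25 m/s
t = (v − v₀)/a = (8.25 − 10.0)/-3.2 = 0.548 s
Speed at end of phase 3 = 8.25 m/s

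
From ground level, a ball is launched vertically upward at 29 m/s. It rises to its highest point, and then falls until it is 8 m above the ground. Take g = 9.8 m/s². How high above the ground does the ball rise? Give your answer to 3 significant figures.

Phase 1 (rising): v₀ = 29.0 m/s, a = -9.8 m/s².
v = v₀ + at → t = (0 − 29.0) / -9.8 = 2.96 s
v² = v₀² + 2aΔx → Δx = (0² − 29.0²)/(2·-9.8) = 42.9 m
Maximum height = 42.9 m

42.9 m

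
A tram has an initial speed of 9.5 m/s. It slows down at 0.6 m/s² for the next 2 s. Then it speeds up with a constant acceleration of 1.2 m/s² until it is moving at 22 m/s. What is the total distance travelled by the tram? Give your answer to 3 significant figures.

Phase 1 (decelerating): v₀ = 9.50 m/s, a = -0.6 m/s².
v = v₀ + at = 9.50 + (-0.6)(2) = 8.30 m/s
Δx = v₀t + ½at² = 9.50·2 + 0.5·-0.6·2² = 17.8 m

Phase 2 (accelerating): v₀ = 8.30 m/s, a = 1.2 m/s².
v = v₀ + at → t = (22 − 8.30) / 1.2 = 11.4 s
v² = v₀² + 2aΔx → Δx = (22² − 8.30²)/(2·1.2) = 173 m
Total distance = 17.8 + 173 = 191 m

191 m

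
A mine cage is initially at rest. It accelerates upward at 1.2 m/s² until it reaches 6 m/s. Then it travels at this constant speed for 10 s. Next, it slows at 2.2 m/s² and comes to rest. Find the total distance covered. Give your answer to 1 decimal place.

83.2 m

Phase 1 (accelerating): v₀ = 0 m/s, a = 1.2 m/s².
v = v₀ + at → t = (6 − 0) / 1.2 = 5.00 s
v² = v₀² + 2aΔx → Δx = (6² − 0²)/(2·1.2) = 15.0 m

Phase 2 (constant speed): v₀ = 6.00 m/s, a = 0 m/s².
v = v₀ + at = 6.00 + (0)(10) = 6.00 m/s
Δx = v₀t + ½at² = 6.00·10 + 0.5·0·10² = 60.0 m

Phase 3 (decelerating): v₀ = 6.00 m/s, a = -2.2 m/s².
v = v₀ + at → t = (0 − 6.00) / -2.2 = 2.73 s
v² = v₀² + 2aΔx → Δx = (0² − 6.00²)/(2·-2.2) = 8.18 m
Total distance = 15.0 + 60.0 + 8.18 = 83.2 m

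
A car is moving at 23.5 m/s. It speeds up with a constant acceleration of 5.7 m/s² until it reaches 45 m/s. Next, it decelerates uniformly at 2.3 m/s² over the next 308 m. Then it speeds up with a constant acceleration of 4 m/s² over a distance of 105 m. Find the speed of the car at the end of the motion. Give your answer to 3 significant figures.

38.1 m/s

Phase 1 (accelerating): v₀ = 23.5 m/s, a = 5.7 m/s².
v = v₀ + at → t = (45 − 23.5) / 5.7 = 3.77 s
v² = v₀² + 2aΔx → Δx = (45² − 23.5²)/(2·5.7) = 129 m

Phase 2 (decelerating): v₀ = 45.0 m/s, a = -2.3 m/s².
v² = v₀² + 2aΔx = 45.0² + 2·-2.3·308 = 608 → v = 24.7 m/s
t = (v − v₀)/a = (24.7 − 45.0)/-2.3 = 8.84 s

Phase 3 (accelerating): v₀ = 24.7 m/s, a = 4 m/s².
v² = v₀² + 2aΔx = 24.7² + 2·4·105 = 1450 → v = 38.1 m/s
t = (v − v₀)/a = (38.1 − 24.7)/4 = 3.35 s
Final speed = 38.1 m/s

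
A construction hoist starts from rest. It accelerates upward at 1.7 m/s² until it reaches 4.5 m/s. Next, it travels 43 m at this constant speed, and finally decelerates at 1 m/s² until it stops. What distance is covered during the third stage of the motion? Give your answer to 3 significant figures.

Phase 1 (accelerating): v₀ = 0 m/s, a = 1.7 m/s².
v = v₀ + at → t = (4.5 − 0) / 1.7 = 2.65 s
v² = v₀² + 2aΔx → Δx = (4.5² − 0²)/(2·1.7) = 5.96 m

Phase 2 (constant speed): v₀ = 4.50 m/s, a = 0 m/s².
Constant speed: t = d/v = 43/4.50 = 9.56 s

Phase 3 (decelerating): v₀ = 4.50 m/s, a = -1 m/s².
v = v₀ + at → t = (0 − 4.50) / -1 = 4.50 s
v² = v₀² + 2aΔx → Δx = (0² − 4.50²)/(2·-1) = 10.1 m
Distance in phase 3 = 10.1 m

10.1 m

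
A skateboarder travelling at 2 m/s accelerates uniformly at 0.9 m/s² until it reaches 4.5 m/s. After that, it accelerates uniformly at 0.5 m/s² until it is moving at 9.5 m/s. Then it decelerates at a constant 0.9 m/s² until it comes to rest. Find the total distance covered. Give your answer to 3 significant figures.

129 m

Phase 1 (accelerating): v₀ = 2.00 m/s, a = 0.9 m/s².
v = v₀ + at → t = (4.5 − 2.00) / 0.9 = 2.78 s
v² = v₀² + 2aΔx → Δx = (4.5² − 2.00²)/(2·0.9) = 9.03 m

Phase 2 (accelerating): v₀ = 4.50 m/s, a = 0.5 m/s².
v = v₀ + at → t = (9.5 − 4.50) / 0.5 = 10.0 s
v² = v₀² + 2aΔx → Δx = (9.5² − 4.50²)/(2·0.5) = 70.0 m

Phase 3 (decelerating): v₀ = 9.50 m/s, a = -0.9 m/s².
v = v₀ + at → t = (0 − 9.50) / -0.9 = 10.6 s
v² = v₀² + 2aΔx → Δx = (0² − 9.50²)/(2·-0.9) = 50.1 m
Total distance = 9.03 + 70.0 + 50.1 = 129 m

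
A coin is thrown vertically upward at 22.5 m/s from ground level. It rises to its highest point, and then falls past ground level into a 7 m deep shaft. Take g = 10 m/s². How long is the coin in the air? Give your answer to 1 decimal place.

Phase 1 (rising): v₀ = 22.5 m/s, a = -10 m/s².
v = v₀ + at → t = (0 − 22.5) / -10 = 2.25 s
v² = v₀² + 2aΔx → Δx = (0² − 22.5²)/(2·-10) = 25.3 m

Phase 2 (falling): v₀ = 0 m/s, a = -10 m/s².
Falls 32.3 m from rest: t = √(2·32.3/10) = 2.54 s; v = g·t = 25.4 m/s.
Total time = 2.25 + 2.54 = 4.79 s

4.8 s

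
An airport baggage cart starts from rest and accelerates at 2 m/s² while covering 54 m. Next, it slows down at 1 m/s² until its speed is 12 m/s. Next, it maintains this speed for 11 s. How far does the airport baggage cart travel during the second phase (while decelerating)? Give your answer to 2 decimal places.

Phase 1 (accelerating): v₀ = 0 m/s, a = 2 m/s².
v² = v₀² + 2aΔx = 0² + 2·2·54 = 216 → v = 14.7 m/s
t = (v − v₀)/a = (14.7 − 0)/2 = 7.35 s

Phase 2 (decelerating): v₀ = 14.7 m/s, a = -1 m/s².
v = v₀ + at → t = (12 − 14.7) / -1 = 2.70 s
v² = v₀² + 2aΔx → Δx = (12² − 14.7²)/(2·-1) = 36.0 m
Distance in phase 2 = 36.0 m

36.00 m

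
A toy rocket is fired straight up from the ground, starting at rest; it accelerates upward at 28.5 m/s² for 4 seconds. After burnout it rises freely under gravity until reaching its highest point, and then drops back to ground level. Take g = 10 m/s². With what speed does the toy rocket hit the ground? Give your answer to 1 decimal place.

Phase 1 (powered ascent): v₀ = 0 m/s, a = 28.5 m/s².
v = v₀ + at = 0 + (28.5)(4) = 114 m/s
Δx = v₀t + ½at² = 0·4 + 0.5·28.5·4² = 228 m

Phase 2 (coasting upward): v₀ = 114 m/s, a = -10 m/s².
v = v₀ + at → t = (0 − 114) / -10 = 11.4 s
v² = v₀² + 2aΔx → Δx = (0² − 114²)/(2·-10) = 650 m

Phase 3 (free fall): v₀ = 0 m/s, a = -10 m/s².
Falls 878 m from rest: t = √(2·878/10) = 13.2 s; v = g·t = 132 m/s.
Impact speed = 132 m/s

132.5 m/s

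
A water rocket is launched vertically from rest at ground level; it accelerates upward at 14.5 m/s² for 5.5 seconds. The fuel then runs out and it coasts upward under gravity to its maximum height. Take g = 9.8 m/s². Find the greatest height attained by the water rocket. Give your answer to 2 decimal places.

543.81 m

Phase 1 (powered ascent): v₀ = 0 m/s, a = 14.5 m/s².
v = v₀ + at = 0 + (14.5)(5.5) = 79.8 m/s
Δx = v₀t + ½at² = 0·5.5 + 0.5·14.5·5.5² = 219 m

Phase 2 (coasting upward): v₀ = 79.8 m/s, a = -9.8 m/s².
v = v₀ + at → t = (0 − 79.8) / -9.8 = 8.14 s
v² = v₀² + 2aΔx → Δx = (0² − 79.8²)/(2·-9.8) = 324 m
Maximum height = 219 + 324 = 544 m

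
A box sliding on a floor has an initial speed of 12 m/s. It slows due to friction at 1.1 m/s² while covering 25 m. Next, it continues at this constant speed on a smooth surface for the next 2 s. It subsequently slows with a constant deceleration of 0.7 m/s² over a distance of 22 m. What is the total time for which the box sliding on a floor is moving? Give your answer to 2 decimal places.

6.91 s

Phase 1 (decelerating): v₀ = 12.0 m/s, a = -1.1 m/s².
v² = v₀² + 2aΔx = 12.0² + 2·-1.1·25 = 89.0 → v = 9.43 m/s
t = (v − v₀)/a = (9.43 − 12.0)/-1.1 = 2.33 s

Phase 2 (constant speed): v₀ = 9.43 m/s, a = 0 m/s².
v = v₀ + at = 9.43 + (0)(2) = 9.43 m/s
Δx = v₀t + ½at² = 9.43·2 + 0.5·0·2² = 18.9 m

Phase 3 (decelerating): v₀ = 9.43 m/s, a = -0.7 m/s².
v² = v₀² + 2aΔx = 9.43² + 2·-0.7·22 = 58.2 → v = 7.63 m/s
t = (v − v₀)/a = (7.63 − 9.43)/-0.7 = 2.58 s
Total time = 2.33 + 2.00 + 2.58 = 6.91 s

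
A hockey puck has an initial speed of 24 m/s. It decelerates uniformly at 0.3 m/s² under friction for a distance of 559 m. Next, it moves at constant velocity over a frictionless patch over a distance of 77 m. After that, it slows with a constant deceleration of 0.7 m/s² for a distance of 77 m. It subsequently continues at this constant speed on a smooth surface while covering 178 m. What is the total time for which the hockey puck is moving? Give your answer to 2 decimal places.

54.40 s

Phase 1 (decelerating): v₀ = 24.0 m/s, a = -0.3 m/s².
v² = v₀² + 2aΔx = 24.0² + 2·-0.3·559 = 241 → v = 15.5 m/s
t = (v − v₀)/a = (15.5 − 24.0)/-0.3 = 28.3 s

Phase 2 (constant speed): v₀ = 15.5 m/s, a = 0 m/s².
Constant speed: t = d/v = 77/15.5 = 4.96 s

Phase 3 (decelerating): v₀ = 15.5 m/s, a = -0.7 m/s².
v² = v₀² + 2aΔx = 15.5² + 2·-0.7·77 = 133 → v = 11.5 m/s
t = (v − v₀)/a = (11.5 − 15.5)/-0.7 = 5.70 s

Phase 4 (constant speed): v₀ = 11.5 m/s, a = 0 m/s².
Constant speed: t = d/v = 178/11.5 = 15.4 s
Total time = 28.3 + 4.96 + 5.70 + 15.4 = 54.4 s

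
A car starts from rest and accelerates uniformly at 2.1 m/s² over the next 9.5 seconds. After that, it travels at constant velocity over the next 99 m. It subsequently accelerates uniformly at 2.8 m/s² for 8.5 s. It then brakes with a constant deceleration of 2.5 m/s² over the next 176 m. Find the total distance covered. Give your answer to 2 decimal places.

640.49 m

Phase 1 (accelerating): v₀ = 0 m/s, a = 2.1 m/s².
v = v₀ + at = 0 + (2.1)(9.5) = 19.9 m/s
Δx = v₀t + ½at² = 0·9.5 + 0.5·2.1·9.5² = 94.8 m

Phase 2 (constant speed): v₀ = 19.9 m/s, a = 0 m/s².
Constant speed: t = d/v = 99/19.9 = 4.96 s

Phase 3 (accelerating): v₀ = 19.9 m/s, a = 2.8 m/s².
v = v₀ + at = 19.9 + (2.8)(8.5) = 43.8 m/s
Δx = v₀t + ½at² = 19.9·8.5 + 0.5·2.8·8.5² = 271 m

Phase 4 (decelerating): v₀ = 43.8 m/s, a = -2.5 m/s².
v² = v₀² + 2aΔx = 43.8² + 2·-2.5·176 = 1030 → v = 32.2 m/s
t = (v − v₀)/a = (32.2 − 43.8)/-2.5 = 4.64 s
Total distance = 94.8 + 99.0 + 271 + 176 = 640 m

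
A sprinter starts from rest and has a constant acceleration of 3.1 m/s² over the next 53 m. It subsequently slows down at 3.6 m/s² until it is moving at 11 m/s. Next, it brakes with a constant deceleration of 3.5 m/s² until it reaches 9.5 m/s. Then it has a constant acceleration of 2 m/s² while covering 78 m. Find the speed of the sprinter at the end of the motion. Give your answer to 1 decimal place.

20.1 m/s

Phase 1 (accelerating): v₀ = 0 m/s, a = 3.1 m/s².
v² = v₀² + 2aΔx = 0² + 2·3.1·53 = 329 → v = 18.1 m/s
t = (v − v₀)/a = (18.1 − 0)/3.1 = 5.85 s

Phase 2 (decelerating): v₀ = 18.1 m/s, a = -3.6 m/s².
v = v₀ + at → t = (11 − 18.1) / -3.6 = 1.98 s
v² = v₀² + 2aΔx → Δx = (11² − 18.1²)/(2·-3.6) = 28.8 m

Phase 3 (decelerating): v₀ = 11.0 m/s, a = -3.5 m/s².
v = v₀ + at → t = (9.5 − 11.0) / -3.5 = 0.429 s
v² = v₀² + 2aΔx → Δx = (9.5² − 11.0²)/(2·-3.5) = 4.39 m

Phase 4 (accelerating): v₀ = 9.50 m/s, a = 2 m/s².
v² = v₀² + 2aΔx = 9.50² + 2·2·78 = 402 → v = 20.1 m/s
t = (v − v₀)/a = (20.1 − 9.50)/2 = 5.28 s
Final speed = 20.1 m/s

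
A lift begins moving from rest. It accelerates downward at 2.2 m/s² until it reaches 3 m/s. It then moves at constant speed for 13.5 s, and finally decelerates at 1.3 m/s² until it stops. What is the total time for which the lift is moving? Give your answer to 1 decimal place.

Phase 1 (accelerating): v₀ = 0 m/s, a = 2.2 m/s².
v = v₀ + at → t = (3 − 0) / 2.2 = 1.36 s
v² = v₀² + 2aΔx → Δx = (3² − 0²)/(2·2.2) = 2.05 m

Phase 2 (constant speed): v₀ = 3.00 m/s, a = 0 m/s².
v = v₀ + at = 3.00 + (0)(13.5) = 3.00 m/s
Δx = v₀t + ½at² = 3.00·13.5 + 0.5·0·13.5² = 40.5 m

Phase 3 (decelerating): v₀ = 3.00 m/s, a = -1.3 m/s².
v = v₀ + at → t = (0 − 3.00) / -1.3 = 2.31 s
v² = v₀² + 2aΔx → Δx = (0² − 3.00²)/(2·-1.3) = 3.46 m
Total time = 1.36 + 13.5 + 2.31 = 17.2 s

17.2 s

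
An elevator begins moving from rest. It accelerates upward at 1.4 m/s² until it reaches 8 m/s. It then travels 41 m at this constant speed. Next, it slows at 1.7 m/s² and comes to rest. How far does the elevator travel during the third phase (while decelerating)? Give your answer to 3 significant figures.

18.8 m

Phase 1 (accelerating): v₀ = 0 m/s, a = 1.4 m/s².
v = v₀ + at → t = (8 − 0) / 1.4 = 5.71 s
v² = v₀² + 2aΔx → Δx = (8² − 0²)/(2·1.4) = 22.9 m

Phase 2 (constant speed): v₀ = 8.00 m/s, a = 0 m/s².
Constant speed: t = d/v = 41/8.00 = 5.12 s

Phase 3 (decelerating): v₀ = 8.00 m/s, a = -1.7 m/s².
v = v₀ + at → t = (0 − 8.00) / -1.7 = 4.71 s
v² = v₀² + 2aΔx → Δx = (0² − 8.00²)/(2·-1.7) = 18.8 m
Distance in phase 3 = 18.8 m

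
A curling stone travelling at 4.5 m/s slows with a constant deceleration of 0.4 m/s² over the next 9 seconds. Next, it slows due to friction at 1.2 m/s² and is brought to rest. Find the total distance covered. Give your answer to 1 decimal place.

Phase 1 (decelerating): v₀ = 4.50 m/s, a = -0.4 m/s².
v = v₀ + at = 4.50 + (-0.4)(9) = 0.900 m/s
Δx = v₀t + ½at² = 4.50·9 + 0.5·-0.4·9² = 24.3 m

Phase 2 (decelerating): v₀ = 0.900 m/s, a = -1.2 m/s².
v = v₀ + at → t = (0 − 0.900) / -1.2 = 0.750 s
v² = v₀² + 2aΔx → Δx = (0² − 0.900²)/(2·-1.2) = 0.337 m
Total distance = 24.3 + 0.337 = 24.6 m

24.6 m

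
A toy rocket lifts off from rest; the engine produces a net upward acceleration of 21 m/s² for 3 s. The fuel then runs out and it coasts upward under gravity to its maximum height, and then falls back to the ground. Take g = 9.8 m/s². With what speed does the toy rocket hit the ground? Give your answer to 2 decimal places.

76.30 m/s

Phase 1 (powered ascent): v₀ = 0 m/s, a = 21 m/s².
v = v₀ + at = 0 + (21)(3) = 63.0 m/s
Δx = v₀t + ½at² = 0·3 + 0.5·21·3² = 94.5 m

Phase 2 (coasting upward): v₀ = 63.0 m/s, a = -9.8 m/s².
v = v₀ + at → t = (0 − 63.0) / -9.8 = 6.43 s
v² = v₀² + 2aΔx → Δx = (0² − 63.0²)/(2·-9.8) = 202 m

Phase 3 (free fall): v₀ = 0 m/s, a = -9.8 m/s².
Falls 297 m from rest: t = √(2·297/9.8) = 7.79 s; v = g·t = 76.3 m/s.
Impact speed = 76.3 m/s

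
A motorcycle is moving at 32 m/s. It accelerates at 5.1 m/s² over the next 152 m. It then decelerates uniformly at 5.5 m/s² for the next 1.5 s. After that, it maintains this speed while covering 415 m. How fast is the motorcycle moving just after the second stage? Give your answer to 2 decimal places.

Phase 1 (accelerating): v₀ = 32.0 m/s, a = 5.1 m/s².
v² = v₀² + 2aΔx = 32.0² + 2·5.1·152 = 2570 → v = 50.7 m/s
t = (v − v₀)/a = (50.7 − 32.0)/5.1 = 3.67 s

Phase 2 (decelerating): v₀ = 50.7 m/s, a = -5.5 m/s².
v = v₀ + at = 50.7 + (-5.5)(1.5) = 42.5 m/s
Δx = v₀t + ½at² = 50.7·1.5 + 0.5·-5.5·1.5² = 69.9 m
Speed at end of phase 2 = 42.5 m/s

42.49 m/s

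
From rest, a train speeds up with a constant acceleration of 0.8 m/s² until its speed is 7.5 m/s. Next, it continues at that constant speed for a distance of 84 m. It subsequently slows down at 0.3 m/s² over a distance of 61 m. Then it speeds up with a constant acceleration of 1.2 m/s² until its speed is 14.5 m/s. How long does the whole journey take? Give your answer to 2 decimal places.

39.19 s

Phase 1 (accelerating): v₀ = 0 m/s, a = 0.8 m/s².
v = v₀ + at → t = (7.5 − 0) / 0.8 = 9.38 s
v² = v₀² + 2aΔx → Δx = (7.5² − 0²)/(2·0.8) = 35.2 m

Phase 2 (constant speed): v₀ = 7.50 m/s, a = 0 m/s².
Constant speed: t = d/v = 84/7.50 = 11.2 s

Phase 3 (decelerating): v₀ = 7.50 m/s, a = -0.3 m/s².
v² = v₀² + 2aΔx = 7.50² + 2·-0.3·61 = 19.6 → v = 4.43 m/s
t = (v − v₀)/a = (4.43 − 7.50)/-0.3 = 10.2 s

Phase 4 (accelerating): v₀ = 4.43 m/s, a = 1.2 m/s².
v = v₀ + at → t = (14.5 − 4.43) / 1.2 = 8.39 s
v² = v₀² + 2aΔx → Δx = (14.5² − 4.43²)/(2·1.2) = 79.4 m
Total time = 9.38 + 11.2 + 10.2 + 8.39 = 39.2 s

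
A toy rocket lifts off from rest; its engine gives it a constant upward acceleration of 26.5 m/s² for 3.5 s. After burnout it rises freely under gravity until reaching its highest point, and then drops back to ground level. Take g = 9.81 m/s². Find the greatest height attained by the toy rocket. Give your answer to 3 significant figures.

Phase 1 (powered ascent): v₀ = 0 m/s, a = 26.5 m/s².
v = v₀ + at = 0 + (26.5)(3.5) = 92.8 m/s
Δx = v₀t + ½at² = 0·3.5 + 0.5·26.5·3.5² = 162 m

Phase 2 (coasting upward): v₀ = 92.8 m/s, a = -9.81 m/s².
v = v₀ + at → t = (0 − 92.8) / -9.81 = 9.45 s
v² = v₀² + 2aΔx → Δx = (0² − 92.8²)/(2·-9.81) = 438 m
Maximum height = 162 + 438 = 601 m

601 m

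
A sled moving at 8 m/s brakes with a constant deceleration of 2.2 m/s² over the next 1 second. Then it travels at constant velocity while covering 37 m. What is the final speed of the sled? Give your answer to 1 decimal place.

Phase 1 (decelerating): v₀ = 8.00 m/s, a = -2.2 m/s².
v = v₀ + at = 8.00 + (-2.2)(1) = 5.80 m/s
Δx = v₀t + ½at² = 8.00·1 + 0.5·-2.2·1² = 6.90 m

Phase 2 (constant speed): v₀ = 5.80 m/s, a = 0 m/s².
Constant speed: t = d/v = 37/5.80 = 6.38 s
Final speed = 5.80 m/s

5.8 m/s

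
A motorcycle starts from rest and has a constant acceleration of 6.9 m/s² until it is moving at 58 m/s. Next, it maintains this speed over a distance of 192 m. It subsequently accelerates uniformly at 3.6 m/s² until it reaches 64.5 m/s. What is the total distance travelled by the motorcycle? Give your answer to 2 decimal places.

Phase 1 (accelerating): v₀ = 0 m/s, a = 6.9 m/s².
v = v₀ + at → t = (58 − 0) / 6.9 = 8.41 s
v² = v₀² + 2aΔx → Δx = (58² − 0²)/(2·6.9) = 244 m

Phase 2 (constant speed): v₀ = 58.0 m/s, a = 0 m/s².
Constant speed: t = d/v = 192/58.0 = 3.31 s

Phase 3 (accelerating): v₀ = 58.0 m/s, a = 3.6 m/s².
v = v₀ + at → t = (64.5 − 58.0) / 3.6 = 1.81 s
v² = v₀² + 2aΔx → Δx = (64.5² − 58.0²)/(2·3.6) = 111 m
Total distance = 244 + 192 + 111 = 546 m

546.36 m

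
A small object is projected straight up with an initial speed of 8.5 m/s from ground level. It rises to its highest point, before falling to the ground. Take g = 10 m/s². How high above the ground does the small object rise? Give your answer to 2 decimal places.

3.61 m

Phase 1 (rising): v₀ = 8.50 m/s, a = -10 m/s².
v = v₀ + at → t = (0 − 8.50) / -10 = 0.850 s
v² = v₀² + 2aΔx → Δx = (0² − 8.50²)/(2·-10) = 3.61 m
Maximum height = 3.61 m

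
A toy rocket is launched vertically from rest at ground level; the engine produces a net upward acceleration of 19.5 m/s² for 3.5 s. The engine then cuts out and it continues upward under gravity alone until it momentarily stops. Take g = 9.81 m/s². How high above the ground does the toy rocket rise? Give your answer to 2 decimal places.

Phase 1 (powered ascent): v₀ = 0 m/s, a = 19.5 m/s².
v = v₀ + at = 0 + (19.5)(3.5) = 68.2 m/s
Δx = v₀t + ½at² = 0·3.5 + 0.5·19.5·3.5² = 119 m

Phase 2 (coasting upward): v₀ = 68.2 m/s, a = -9.81 m/s².
v = v₀ + at → t = (0 − 68.2) / -9.81 = 6.96 s
v² = v₀² + 2aΔx → Δx = (0² − 68.2²)/(2·-9.81) = 237 m
Maximum height = 119 + 237 = 357 m

356.85 m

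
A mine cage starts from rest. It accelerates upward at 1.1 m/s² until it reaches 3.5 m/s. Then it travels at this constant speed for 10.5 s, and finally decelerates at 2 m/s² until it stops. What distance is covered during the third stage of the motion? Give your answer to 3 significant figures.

3.06 m

Phase 1 (accelerating): v₀ = 0 m/s, a = 1.1 m/s².
v = v₀ + at → t = (3.5 − 0) / 1.1 = 3.18 s
v² = v₀² + 2aΔx → Δx = (3.5² − 0²)/(2·1.1) = 5.57 m

Phase 2 (constant speed): v₀ = 3.50 m/s, a = 0 m/s².
v = v₀ + at = 3.50 + (0)(10.5) = 3.50 m/s
Δx = v₀t + ½at² = 3.50·10.5 + 0.5·0·10.5² = 36.8 m

Phase 3 (decelerating): v₀ = 3.50 m/s, a = -2 m/s².
v = v₀ + at → t = (0 − 3.50) / -2 = 1.75 s
v² = v₀² + 2aΔx → Δx = (0² − 3.50²)/(2·-2) = 3.06 m
Distance in phase 3 = 3.06 m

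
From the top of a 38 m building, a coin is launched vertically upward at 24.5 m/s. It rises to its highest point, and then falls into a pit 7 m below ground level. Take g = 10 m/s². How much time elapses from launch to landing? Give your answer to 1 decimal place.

6.3 s

Phase 1 (rising): v₀ = 24.5 m/s, a = -10 m/s².
v = v₀ + at → t = (0 − 24.5) / -10 = 2.45 s
v² = v₀² + 2aΔx → Δx = (0² − 24.5²)/(2·-10) = 30.0 m

Phase 2 (falling): v₀ = 0 m/s, a = -10 m/s².
Falls 75.0 m from rest: t = √(2·75.0/10) = 3.87 s; v = g·t = 38.7 m/s.
Total time = 2.45 + 3.87 = 6.32 s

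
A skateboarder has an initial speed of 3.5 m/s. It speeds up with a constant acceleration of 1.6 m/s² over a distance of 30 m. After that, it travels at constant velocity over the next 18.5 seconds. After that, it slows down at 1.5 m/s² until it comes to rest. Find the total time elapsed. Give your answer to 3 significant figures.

Phase 1 (accelerating): v₀ = 3.50 m/s, a = 1.6 m/s².
v² = v₀² + 2aΔx = 3.50² + 2·1.6·30 = 108 → v = 10.4 m/s
t = (v − v₀)/a = (10.4 − 3.50)/1.6 = 4.32 s

Phase 2 (constant speed): v₀ = 10.4 m/s, a = 0 m/s².
v = v₀ + at = 10.4 + (0)(18.5) = 10.4 m/s
Δx = v₀t + ½at² = 10.4·18.5 + 0.5·0·18.5² = 192 m

Phase 3 (decelerating): v₀ = 10.4 m/s, a = -1.5 m/s².
v = v₀ + at → t = (0 − 10.4) / -1.5 = 6.94 s
v² = v₀² + 2aΔx → Δx = (0² − 10.4²)/(2·-1.5) = 36.1 m
Total time = 4.32 + 18.5 + 6.94 = 29.8 s

29.8 s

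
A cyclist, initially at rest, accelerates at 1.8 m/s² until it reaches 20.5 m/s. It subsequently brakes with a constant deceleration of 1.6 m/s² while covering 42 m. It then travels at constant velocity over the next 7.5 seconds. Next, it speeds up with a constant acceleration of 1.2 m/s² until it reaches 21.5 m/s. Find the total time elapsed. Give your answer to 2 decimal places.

Phase 1 (accelerating): v₀ = 0 m/s, a = 1.8 m/s².
v = v₀ + at → t = (20.5 − 0) / 1.8 = 11.4 s
v² = v₀² + 2aΔx → Δx = (20.5² − 0²)/(2·1.8) = 117 m

Phase 2 (decelerating): v₀ = 20.5 m/s, a = -1.6 m/s².
v² = v₀² + 2aΔx = 20.5² + 2·-1.6·42 = 286 → v = 16.9 m/s
t = (v − v₀)/a = (16.9 − 20.5)/-1.6 = 2.25 s

Phase 3 (constant speed): v₀ = 16.9 m/s, a = 0 m/s².
v = v₀ + at = 16.9 + (0)(7.5) = 16.9 m/s
Δx = v₀t + ½at² = 16.9·7.5 + 0.5·0·7.5² = 127 m

Phase 4 (accelerating): v₀ = 16.9 m/s, a = 1.2 m/s².
v = v₀ + at → t = (21.5 − 16.9) / 1.2 = 3.83 s
v² = v₀² + 2aΔx → Δx = (21.5² − 16.9²)/(2·1.2) = 73.5 m
Total time = 11.4 + 2.25 + 7.50 + 3.83 = 25.0 s

24.96 s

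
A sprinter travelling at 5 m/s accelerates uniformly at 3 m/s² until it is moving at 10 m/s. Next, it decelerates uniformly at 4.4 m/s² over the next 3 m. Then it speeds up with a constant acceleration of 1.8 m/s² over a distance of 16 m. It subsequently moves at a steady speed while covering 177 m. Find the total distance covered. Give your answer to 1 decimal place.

208.5 m

Phase 1 (accelerating): v₀ = 5.00 m/s, a = 3 m/s².
v = v₀ + at → t = (10 − 5.00) / 3 = 1.67 s
v² = v₀² + 2aΔx → Δx = (10² − 5.00²)/(2·3) = 12.5 m

Phase 2 (decelerating): v₀ = 10.0 m/s, a = -4.4 m/s².
v² = v₀² + 2aΔx = 10.0² + 2·-4.4·3 = 73.6 → v = 8.58 m/s
t = (v − v₀)/a = (8.58 − 10.0)/-4.4 = 0.323 s

Phase 3 (accelerating): v₀ = 8.58 m/s, a = 1.8 m/s².
v² = v₀² + 2aΔx = 8.58² + 2·1.8·16 = 131 → v = 11.5 m/s
t = (v − v₀)/a = (11.5 − 8.58)/1.8 = 1.60 s

Phase 4 (constant speed): v₀ = 11.5 m/s, a = 0 m/s².
Constant speed: t = d/v = 177/11.5 = 15.5 s
Total distance = 12.5 + 3.00 + 16.0 + 177 = 208 m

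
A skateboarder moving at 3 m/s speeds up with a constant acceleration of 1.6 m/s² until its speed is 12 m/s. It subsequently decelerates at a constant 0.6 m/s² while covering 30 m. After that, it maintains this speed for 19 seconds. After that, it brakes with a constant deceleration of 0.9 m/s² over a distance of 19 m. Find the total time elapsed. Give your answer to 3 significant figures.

Phase 1 (accelerating): v₀ = 3.00 m/s, a = 1.6 m/s².
v = v₀ + at → t = (12 − 3.00) / 1.6 = 5.62 s
v² = v₀² + 2aΔx → Δx = (12² − 3.00²)/(2·1.6) = 42.2 m

Phase 2 (decelerating): v₀ = 12.0 m/s, a = -0.6 m/s².
v² = v₀² + 2aΔx = 12.0² + 2·-0.6·30 = 108 → v = 10.4 m/s
t = (v − v₀)/a = (10.4 − 12.0)/-0.6 = 2.68 s

Phase 3 (constant speed): v₀ = 10.4 m/s, a = 0 m/s².
v = v₀ + at = 10.4 + (0)(19) = 10.4 m/s
Δx = v₀t + ½at² = 10.4·19 + 0.5·0·19² = 197 m

Phase 4 (decelerating): v₀ = 10.4 m/s, a = -0.9 m/s².
v² = v₀² + 2aΔx = 10.4² + 2·-0.9·19 = 73.8 → v = 8.59 m/s
t = (v − v₀)/a = (8.59 − 10.4)/-0.9 = 2.00 s
Total time = 5.62 + 2.68 + 19.0 + 2.00 = 29.3 s

29.3 s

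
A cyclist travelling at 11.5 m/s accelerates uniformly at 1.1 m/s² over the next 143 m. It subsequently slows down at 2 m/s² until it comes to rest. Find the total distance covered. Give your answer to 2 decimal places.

254.71 m

Phase 1 (accelerating): v₀ = 11.5 m/s, a = 1.1 m/s².
v² = v₀² + 2aΔx = 11.5² + 2·1.1·143 = 447 → v = 21.1 m/s
t = (v − v₀)/a = (21.1 − 11.5)/1.1 = 8.76 s

Phase 2 (decelerating): v₀ = 21.1 m/s, a = -2 m/s².
v = v₀ + at → t = (0 − 21.1) / -2 = 10.6 s
v² = v₀² + 2aΔx → Δx = (0² − 21.1²)/(2·-2) = 112 m
Total distance = 143 + 112 = 255 m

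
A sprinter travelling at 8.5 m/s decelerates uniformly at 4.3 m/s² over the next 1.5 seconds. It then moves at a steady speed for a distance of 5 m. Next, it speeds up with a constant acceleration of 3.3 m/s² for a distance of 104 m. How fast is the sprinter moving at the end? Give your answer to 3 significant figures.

26.3 m/s

Phase 1 (decelerating): v₀ = 8.50 m/s, a = -4.3 m/s².
v = v₀ + at = 8.50 + (-4.3)(1.5) = 2.05 m/s
Δx = v₀t + ½at² = 8.50·1.5 + 0.5·-4.3·1.5² = 7.91 m

Phase 2 (constant speed): v₀ = 2.05 m/s, a = 0 m/s².
Constant speed: t = d/v = 5/2.05 = 2.44 s

Phase 3 (accelerating): v₀ = 2.05 m/s, a = 3.3 m/s².
v² = v₀² + 2aΔx = 2.05² + 2·3.3·104 = 691 → v = 26.3 m/s
t = (v − v₀)/a = (26.3 − 2.05)/3.3 = 7.34 s
Final speed = 26.3 m/s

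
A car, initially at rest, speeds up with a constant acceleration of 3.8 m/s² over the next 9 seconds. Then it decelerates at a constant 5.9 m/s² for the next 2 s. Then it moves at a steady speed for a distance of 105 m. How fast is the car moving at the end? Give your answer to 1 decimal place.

22.4 m/s

Phase 1 (accelerating): v₀ = 0 m/s, a = 3.8 m/s².
v = v₀ + at = 0 + (3.8)(9) = 34.2 m/s
Δx = v₀t + ½at² = 0·9 + 0.5·3.8·9² = 154 m

Phase 2 (decelerating): v₀ = 34.2 m/s, a = -5.9 m/s².
v = v₀ + at = 34.2 + (-5.9)(2) = 22.4 m/s
Δx = v₀t + ½at² = 34.2·2 + 0.5·-5.9·2² = 56.6 m

Phase 3 (constant speed): v₀ = 22.4 m/s, a = 0 m/s².
Constant speed: t = d/v = 105/22.4 = 4.69 s
Final speed = 22.4 m/s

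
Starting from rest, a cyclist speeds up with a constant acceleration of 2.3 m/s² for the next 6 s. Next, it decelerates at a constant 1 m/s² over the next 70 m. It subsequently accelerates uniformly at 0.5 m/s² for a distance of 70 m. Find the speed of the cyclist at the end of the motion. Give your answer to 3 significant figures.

Phase 1 (accelerating): v₀ = 0 m/s, a = 2.3 m/s².
v = v₀ + at = 0 + (2.3)(6) = 13.8 m/s
Δx = v₀t + ½at² = 0·6 + 0.5·2.3·6² = 41.4 m

Phase 2 (decelerating): v₀ = 13.8 m/s, a = -1 m/s².
v² = v₀² + 2aΔx = 13.8² + 2·-1·70 = 50.4 → v = 7.10 m/s
t = (v − v₀)/a = (7.10 − 13.8)/-1 = 6.70 s

Phase 3 (accelerating): v₀ = 7.10 m/s, a = 0.5 m/s².
v² = v₀² + 2aΔx = 7.10² + 2·0.5·70 = 120 → v = 11.0 m/s
t = (v − v₀)/a = (11.0 − 7.10)/0.5 = 7.74 s
Final speed = 11.0 m/s

11.0 m/s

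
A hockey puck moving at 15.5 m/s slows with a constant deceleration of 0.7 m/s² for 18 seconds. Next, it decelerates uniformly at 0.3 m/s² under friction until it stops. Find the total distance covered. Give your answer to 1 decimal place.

Phase 1 (decelerating): v₀ = 15.5 m/s, a = -0.7 m/s².
v = v₀ + at = 15.5 + (-0.7)(18) = 2.90 m/s
Δx = v₀t + ½at² = 15.5·18 + 0.5·-0.7·18² = 166 m

Phase 2 (decelerating): v₀ = 2.90 m/s, a = -0.3 m/s².
v = v₀ + at → t = (0 − 2.90) / -0.3 = 9.67 s
v² = v₀² + 2aΔx → Δx = (0² − 2.90²)/(2·-0.3) = 14.0 m
Total distance = 166 + 14.0 = 180 m

179.6 m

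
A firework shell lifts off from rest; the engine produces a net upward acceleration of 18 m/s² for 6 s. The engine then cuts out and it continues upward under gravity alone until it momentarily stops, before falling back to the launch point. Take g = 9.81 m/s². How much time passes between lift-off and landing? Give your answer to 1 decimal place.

Phase 1 (powered ascent): v₀ = 0 m/s, a = 18 m/s².
v = v₀ + at = 0 + (18)(6) = 108 m/s
Δx = v₀t + ½at² = 0·6 + 0.5·18·6² = 324 m

Phase 2 (coasting upward): v₀ = 108 m/s, a = -9.81 m/s².
v = v₀ + at → t = (0 − 108) / -9.81 = 11.0 s
v² = v₀² + 2aΔx → Δx = (0² − 108²)/(2·-9.81) = 594 m

Phase 3 (free fall): v₀ = 0 m/s, a = -9.81 m/s².
Falls 918 m from rest: t = √(2·918/9.81) = 13.7 s; v = g·t = 134 m/s.
Total time = 6.00 + 11.0 + 13.7 = 30.7 s

30.7 s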